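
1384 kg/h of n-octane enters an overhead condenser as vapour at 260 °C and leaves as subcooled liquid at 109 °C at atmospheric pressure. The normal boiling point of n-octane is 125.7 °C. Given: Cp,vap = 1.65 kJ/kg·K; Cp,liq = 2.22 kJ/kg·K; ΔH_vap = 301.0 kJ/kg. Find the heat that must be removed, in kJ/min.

Q_c = 12900 kJ/min

vapour 260→125.7 °C: -221.59 kJ/kg
condensation at 125.7 °C: -301 kJ/kg
liquid 125.7→109 °C: -37.074 kJ/kg
Δh = -221.59 + -301 + -37.074 = -559.67 kJ/kg
Q = ṁ·Δh = 1384 kg/h × -559.67 kJ/kg = -774580 kJ/h
|Q| = 215.16 kW = 12910 kJ/min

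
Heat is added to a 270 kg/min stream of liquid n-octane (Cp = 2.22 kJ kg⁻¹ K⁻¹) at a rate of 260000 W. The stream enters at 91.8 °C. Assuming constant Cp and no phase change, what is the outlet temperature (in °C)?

T_out = 118 °C

Q = 260000 W = 15600 kJ/min
ΔT = Q/(ṁ·Cp) = 15600/(270×2.22) = 26.026 K
T_out = 91.8 + 26.026 = 117.83 °C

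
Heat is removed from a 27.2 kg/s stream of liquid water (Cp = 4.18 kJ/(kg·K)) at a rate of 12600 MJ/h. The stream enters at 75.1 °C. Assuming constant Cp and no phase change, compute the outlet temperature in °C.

Q = 12600 MJ/h = 3500 kJ/s
ΔT = Q/(ṁ·Cp) = 3500/(27.2×4.18) = 30.784 K
T_out = 75.1 − 30.784 = 44.316 °C

T_out = 44.3 °C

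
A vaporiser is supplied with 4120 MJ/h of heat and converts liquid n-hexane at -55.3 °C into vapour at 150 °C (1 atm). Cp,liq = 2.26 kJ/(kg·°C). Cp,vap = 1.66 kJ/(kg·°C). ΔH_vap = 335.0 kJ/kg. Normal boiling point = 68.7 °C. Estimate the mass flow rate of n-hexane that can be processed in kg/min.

Δh = 2.26×(68.7−-55.3) + 335.0 + 1.66×(150−68.7) = 750.2 kJ/kg
Q = 4120 MJ/h = 1144.4 kJ/s = 68667 kJ/min
ṁ = Q/Δh = 68667 / 750.2 = 91.531 kg/min

ṁ = 91.5 kg/min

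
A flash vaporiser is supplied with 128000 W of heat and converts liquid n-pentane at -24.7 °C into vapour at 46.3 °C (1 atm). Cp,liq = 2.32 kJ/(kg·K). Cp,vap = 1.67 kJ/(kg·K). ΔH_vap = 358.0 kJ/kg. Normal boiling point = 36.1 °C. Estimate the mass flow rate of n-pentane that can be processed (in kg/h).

ṁ = 893 kg/h

Δh = 2.32×(36.1−-24.7) + 358.0 + 1.67×(46.3−36.1) = 516.09 kJ/kg
Q = 128000 W = 128 kJ/s = 460800 kJ/h
ṁ = Q/Δh = 460800 / 516.09 = 892.87 kg/h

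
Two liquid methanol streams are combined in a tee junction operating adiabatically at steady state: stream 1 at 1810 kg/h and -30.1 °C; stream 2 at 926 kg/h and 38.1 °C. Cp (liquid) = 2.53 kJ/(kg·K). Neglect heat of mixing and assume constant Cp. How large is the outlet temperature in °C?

T_out = -7.02 °C

Energy balance with Q = 0: Σ ṁᵢCp,ᵢ(T_out − Tᵢ) = 0
Σ ṁᵢCp,ᵢTᵢ = 1810×2.53×-30.1 + 926×2.53×38.1 = -48577
Σ ṁᵢCp,ᵢ = 1810×2.53 + 926×2.53 = 6922.1
T_out = -48577 / 6922.1 = -7.0177 °C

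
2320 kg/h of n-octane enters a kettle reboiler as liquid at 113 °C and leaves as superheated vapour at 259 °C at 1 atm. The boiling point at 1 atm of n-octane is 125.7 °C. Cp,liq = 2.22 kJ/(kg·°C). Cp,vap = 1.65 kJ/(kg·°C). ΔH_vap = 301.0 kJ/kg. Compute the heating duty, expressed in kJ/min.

liquid 113→125.7 °C: 28.194 kJ/kg
vaporisation at 125.7 °C: 301 kJ/kg
vapour 125.7→259 °C: 219.94 kJ/kg
Δh = 28.194 + 301 + 219.94 = 549.14 kJ/kg
Q = ṁ·Δh = 2320 kg/h × 549.14 kJ/kg = 1.274e+06 kJ/h
|Q| = 353.89 kW = 21233 kJ/min

Q = 21200 kJ/min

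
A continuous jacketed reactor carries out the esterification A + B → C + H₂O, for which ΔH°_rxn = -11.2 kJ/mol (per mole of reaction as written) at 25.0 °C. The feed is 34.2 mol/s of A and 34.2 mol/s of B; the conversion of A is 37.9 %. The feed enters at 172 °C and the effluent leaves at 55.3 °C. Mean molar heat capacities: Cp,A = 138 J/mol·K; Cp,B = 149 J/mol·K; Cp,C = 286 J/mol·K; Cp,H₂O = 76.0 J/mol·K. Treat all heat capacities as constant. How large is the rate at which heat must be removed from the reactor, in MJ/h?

Extent of reaction ξ = 0.379 × 34.2 = 12.962 mol/s
Reaction term: ξ·ΔH°_rxn = 12.962 × -11.2 = -145.17 kJ/s
Sensible, feed 172→25 °C: -1442.9 kJ/s
Outlet flows (mol/s): A 21.238, B 21.238, C 12.962, H₂O 12.962
Sensible, products 25→55.3 °C: 326.86 kJ/s
Q = ΔH = -1261.2 kJ/s = -1261.2 kW
Heat removed = 4540.2 MJ/h

Q_out = 4540 MJ/h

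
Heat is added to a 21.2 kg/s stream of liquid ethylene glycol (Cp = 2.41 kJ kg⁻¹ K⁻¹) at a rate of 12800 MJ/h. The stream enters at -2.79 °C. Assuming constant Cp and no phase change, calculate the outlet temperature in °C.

Q = 12800 MJ/h = 3555.6 kJ/s
ΔT = Q/(ṁ·Cp) = 3555.6/(21.2×2.41) = 69.591 K
T_out = -2.79 + 69.591 = 66.801 °C

T_out = 66.8 °C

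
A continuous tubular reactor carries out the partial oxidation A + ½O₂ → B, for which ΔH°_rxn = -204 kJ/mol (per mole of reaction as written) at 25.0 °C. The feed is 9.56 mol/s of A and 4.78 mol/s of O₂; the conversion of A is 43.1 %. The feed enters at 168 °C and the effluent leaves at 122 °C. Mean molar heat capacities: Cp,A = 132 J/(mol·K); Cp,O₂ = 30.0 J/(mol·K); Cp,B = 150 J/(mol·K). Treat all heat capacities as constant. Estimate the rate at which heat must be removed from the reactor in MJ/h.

Q_out = 3250 MJ/h

Extent of reaction ξ = 0.431 × 9.56 = 4.1204 mol/s
Reaction term: ξ·ΔH°_rxn = 4.1204 × -204 = -840.55 kJ/s
Sensible, feed 168→25 °C: -200.96 kJ/s
Outlet flows (mol/s): A 5.4396, O₂ 2.7198, B 4.1204
Sensible, products 25→122 °C: 137.52 kJ/s
Q = ΔH = -904 kJ/s = -904 kW
Heat removed = 3254.4 MJ/h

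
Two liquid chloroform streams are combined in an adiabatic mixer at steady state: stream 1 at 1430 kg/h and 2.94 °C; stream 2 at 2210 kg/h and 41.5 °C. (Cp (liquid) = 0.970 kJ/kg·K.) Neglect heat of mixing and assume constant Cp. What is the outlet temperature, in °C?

T_out = 26.4 °C

No heat crosses the boundary, so H_out = H_in.
Σ ṁᵢCp,ᵢTᵢ = 1430×0.970×2.94 + 2210×0.970×41.5 = 93042
Σ ṁᵢCp,ᵢ = 1430×0.970 + 2210×0.970 = 3530.8
T_out = 93042 / 3530.8 = 26.351 °C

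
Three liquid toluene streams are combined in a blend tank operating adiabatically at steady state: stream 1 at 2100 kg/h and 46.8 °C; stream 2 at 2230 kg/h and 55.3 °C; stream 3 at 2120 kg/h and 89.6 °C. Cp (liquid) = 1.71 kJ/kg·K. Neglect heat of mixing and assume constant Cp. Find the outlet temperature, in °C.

Energy balance with Q = 0: Σ ṁᵢCp,ᵢ(T_out − Tᵢ) = 0
Σ ṁᵢCp,ᵢTᵢ = 2100×1.71×46.8 + 2230×1.71×55.3 + 2120×1.71×89.6 = 703750
Σ ṁᵢCp,ᵢ = 2100×1.71 + 2230×1.71 + 2120×1.71 = 11030
T_out = 703750 / 11030 = 63.806 °C

T_out = 63.8 °C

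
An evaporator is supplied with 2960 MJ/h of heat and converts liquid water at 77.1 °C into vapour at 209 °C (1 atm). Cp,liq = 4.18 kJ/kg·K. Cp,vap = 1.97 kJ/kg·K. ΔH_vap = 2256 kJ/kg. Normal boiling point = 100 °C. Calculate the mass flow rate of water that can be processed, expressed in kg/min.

Δh = 4.18×(100−77.1) + 2256 + 1.97×(209−100) = 2566.5 kJ/kg
Q = 2960 MJ/h = 822.22 kJ/s = 49333 kJ/min
ṁ = Q/Δh = 49333 / 2566.5 = 19.222 kg/min

ṁ = 19.2 kg/min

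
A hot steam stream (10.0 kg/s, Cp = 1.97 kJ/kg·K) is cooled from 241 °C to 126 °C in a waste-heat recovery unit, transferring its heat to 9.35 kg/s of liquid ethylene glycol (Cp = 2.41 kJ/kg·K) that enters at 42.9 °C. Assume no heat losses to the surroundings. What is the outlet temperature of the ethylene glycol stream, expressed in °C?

T_c,out = 143 °C

Heat released by hot stream: Q = 10.0 × 1.97 × (241 − 126) = 2265.5 kJ/s
Energy balance on cold side (adiabatic exchanger): Q = ṁ_c·Cp_c·(T_c,out − T_c,in)
T_c,out = 42.9 + 2265.5/(9.35 × 2.41) = 143.44 °C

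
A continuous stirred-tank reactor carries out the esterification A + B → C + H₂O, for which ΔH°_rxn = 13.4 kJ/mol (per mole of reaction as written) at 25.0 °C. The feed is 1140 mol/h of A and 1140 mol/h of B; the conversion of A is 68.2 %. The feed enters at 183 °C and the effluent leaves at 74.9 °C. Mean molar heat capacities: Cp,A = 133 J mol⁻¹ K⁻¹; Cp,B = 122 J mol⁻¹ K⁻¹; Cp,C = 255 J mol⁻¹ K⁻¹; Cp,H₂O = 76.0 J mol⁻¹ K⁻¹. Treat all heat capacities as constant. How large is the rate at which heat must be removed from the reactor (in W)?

Q_out = 5020 W

Extent of reaction ξ = 0.682 × 1140 = 777.48 mol/h
Reaction term: ξ·ΔH°_rxn = 777.48 × 13.4 = 10418 kJ/h
Sensible, feed 183→25 °C: -45931 kJ/h
Outlet flows (mol/h): A 362.52, B 362.52, C 777.48, H₂O 777.48
Sensible, products 25→74.9 °C: 17454 kJ/h
Q = ΔH = -18058 kJ/h = -5.0161 kW
Heat removed = 5016.1 W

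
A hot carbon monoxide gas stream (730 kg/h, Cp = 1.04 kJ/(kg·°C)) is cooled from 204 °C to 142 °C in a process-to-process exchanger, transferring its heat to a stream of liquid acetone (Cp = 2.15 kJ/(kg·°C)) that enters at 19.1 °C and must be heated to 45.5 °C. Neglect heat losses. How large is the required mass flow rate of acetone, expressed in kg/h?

Heat released by hot stream: Q = 730 × 1.04 × (204 − 142) = 47070 kJ/h
Energy balance on cold side (adiabatic exchanger): Q = ṁ_c·Cp_c·(T_c,out − T_c,in)
ṁ_c = 47070 / [2.15 × (45.5 − 19.1)] = 829.29 kg/h

ṁ_c = 829 kg/h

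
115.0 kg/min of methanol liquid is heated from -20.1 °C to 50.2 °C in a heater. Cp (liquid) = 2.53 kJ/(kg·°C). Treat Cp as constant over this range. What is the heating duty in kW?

Q = 341 kW

Q = ṁ·Cp·ΔT = 115.0 × 2.53 × (50.2 − -20.1) = 20454 kJ/min
Converting: 20454 / 60 s = 340.9 kW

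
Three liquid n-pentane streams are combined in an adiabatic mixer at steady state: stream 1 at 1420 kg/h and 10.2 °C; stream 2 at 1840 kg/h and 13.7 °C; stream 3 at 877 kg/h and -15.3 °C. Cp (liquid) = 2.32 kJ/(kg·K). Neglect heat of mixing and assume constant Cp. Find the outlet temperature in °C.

Energy balance with Q = 0: Σ ṁᵢCp,ᵢ(T_out − Tᵢ) = 0
Σ ṁᵢCp,ᵢTᵢ = 1420×2.32×10.2 + 1840×2.32×13.7 + 877×2.32×-15.3 = 60955
Σ ṁᵢCp,ᵢ = 1420×2.32 + 1840×2.32 + 877×2.32 = 9597.8
T_out = 60955 / 9597.8 = 6.351 °C

T_out = 6.35 °C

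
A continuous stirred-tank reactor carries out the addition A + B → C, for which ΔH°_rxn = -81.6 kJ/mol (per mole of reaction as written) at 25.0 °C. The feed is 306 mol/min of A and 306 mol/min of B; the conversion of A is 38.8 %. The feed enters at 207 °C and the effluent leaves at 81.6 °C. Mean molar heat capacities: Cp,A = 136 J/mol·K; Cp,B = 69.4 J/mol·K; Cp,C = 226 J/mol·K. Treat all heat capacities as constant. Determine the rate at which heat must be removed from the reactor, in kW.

Extent of reaction ξ = 0.388 × 306 = 118.73 mol/min
Reaction term: ξ·ΔH°_rxn = 118.73 × -81.6 = -9688.2 kJ/min
Sensible, feed 207→25 °C: -11439 kJ/min
Outlet flows (mol/min): A 187.27, B 187.27, C 118.73
Sensible, products 25→81.6 °C: 3695.9 kJ/min
Q = ΔH = -17431 kJ/min = -290.52 kW
Heat removed = 290.52 kW

Q_out = 291 kW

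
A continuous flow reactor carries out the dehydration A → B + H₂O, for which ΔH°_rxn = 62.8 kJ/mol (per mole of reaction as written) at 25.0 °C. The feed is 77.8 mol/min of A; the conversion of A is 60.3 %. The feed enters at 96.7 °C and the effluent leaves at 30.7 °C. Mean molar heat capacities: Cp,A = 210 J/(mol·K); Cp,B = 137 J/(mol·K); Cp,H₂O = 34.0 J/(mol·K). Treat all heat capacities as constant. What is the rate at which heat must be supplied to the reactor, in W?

Q_in = 31000 W

Extent of reaction ξ = 0.603 × 77.8 = 46.913 mol/min
Reaction term: ξ·ΔH°_rxn = 46.913 × 62.8 = 2946.2 kJ/min
Sensible, feed 96.7→25 °C: -1171.4 kJ/min
Outlet flows (mol/min): A 30.887, B 46.913, H₂O 46.913
Sensible, products 25→30.7 °C: 82.698 kJ/min
Q = ΔH = 1857.4 kJ/min = 30.957 kW
Heat supplied = 30957 W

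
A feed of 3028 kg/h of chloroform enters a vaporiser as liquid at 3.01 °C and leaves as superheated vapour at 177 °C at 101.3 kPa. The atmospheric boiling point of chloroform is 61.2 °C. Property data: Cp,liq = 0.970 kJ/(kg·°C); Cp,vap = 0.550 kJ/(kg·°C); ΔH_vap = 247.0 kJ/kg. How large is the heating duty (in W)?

liquid 3.01→61.2 °C: 56.444 kJ/kg
vaporisation at 61.2 °C: 247 kJ/kg
vapour 61.2→177 °C: 63.69 kJ/kg
Δh = 56.444 + 247 + 63.69 = 367.13 kJ/kg
Q = ṁ·Δh = 3028 kg/h × 367.13 kJ/kg = 1.1117e+06 kJ/h
|Q| = 308.8 kW = 308800 W

Q = 309000 W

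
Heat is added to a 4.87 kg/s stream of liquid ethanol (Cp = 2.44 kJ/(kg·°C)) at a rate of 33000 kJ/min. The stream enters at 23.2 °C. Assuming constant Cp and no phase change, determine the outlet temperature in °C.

Q = 33000 kJ/min = 550 kJ/s
ΔT = Q/(ṁ·Cp) = 550/(4.87×2.44) = 46.285 K
T_out = 23.2 + 46.285 = 69.485 °C

T_out = 69.5 °C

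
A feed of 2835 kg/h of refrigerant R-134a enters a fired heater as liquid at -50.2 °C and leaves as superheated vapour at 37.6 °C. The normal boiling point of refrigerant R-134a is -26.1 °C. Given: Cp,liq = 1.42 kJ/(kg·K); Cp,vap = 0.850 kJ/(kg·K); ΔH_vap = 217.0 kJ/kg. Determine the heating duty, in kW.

liquid -50.2→-26.1 °C: 34.222 kJ/kg
vaporisation at -26.1 °C: 217 kJ/kg
vapour -26.1→37.6 °C: 54.145 kJ/kg
Δh = 34.222 + 217 + 54.145 = 305.37 kJ/kg
Q = ṁ·Δh = 2835 kg/h × 305.37 kJ/kg = 865720 kJ/h
|Q| = 240.48 kW

Q = 240 kW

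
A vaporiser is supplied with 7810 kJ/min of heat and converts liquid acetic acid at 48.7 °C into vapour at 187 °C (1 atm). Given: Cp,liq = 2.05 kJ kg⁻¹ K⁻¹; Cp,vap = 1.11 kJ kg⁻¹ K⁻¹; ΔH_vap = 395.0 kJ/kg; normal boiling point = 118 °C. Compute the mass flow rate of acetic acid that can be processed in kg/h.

ṁ = 764 kg/h

Δh = 2.05×(118−48.7) + 395.0 + 1.11×(187−118) = 613.65 kJ/kg
Q = 7810 kJ/min = 130.17 kJ/s = 468600 kJ/h
ṁ = Q/Δh = 468600 / 613.65 = 763.62 kg/h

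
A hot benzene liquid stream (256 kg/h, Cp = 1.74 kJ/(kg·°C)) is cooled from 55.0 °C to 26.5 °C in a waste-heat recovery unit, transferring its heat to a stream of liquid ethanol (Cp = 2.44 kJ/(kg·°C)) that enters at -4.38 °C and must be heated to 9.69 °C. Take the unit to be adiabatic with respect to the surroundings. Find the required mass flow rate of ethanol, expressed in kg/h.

Heat released by hot stream: Q = 256 × 1.74 × (55.0 − 26.5) = 12695 kJ/h
Energy balance on cold side (adiabatic exchanger): Q = ṁ_c·Cp_c·(T_c,out − T_c,in)
ṁ_c = 12695 / [2.44 × (9.69 − -4.38)] = 369.79 kg/h

ṁ_c = 370 kg/h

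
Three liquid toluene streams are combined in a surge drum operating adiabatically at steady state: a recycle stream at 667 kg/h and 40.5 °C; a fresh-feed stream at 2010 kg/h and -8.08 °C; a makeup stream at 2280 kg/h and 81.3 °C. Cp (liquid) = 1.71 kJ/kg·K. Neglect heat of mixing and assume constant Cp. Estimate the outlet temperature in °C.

T_out = 39.6 °C

No heat crosses the boundary, so H_out = H_in.
Σ ṁᵢCp,ᵢTᵢ = 667×1.71×40.5 + 2010×1.71×-8.08 + 2280×1.71×81.3 = 335390
Σ ṁᵢCp,ᵢ = 667×1.71 + 2010×1.71 + 2280×1.71 = 8476.5
T_out = 335390 / 8476.5 = 39.568 °C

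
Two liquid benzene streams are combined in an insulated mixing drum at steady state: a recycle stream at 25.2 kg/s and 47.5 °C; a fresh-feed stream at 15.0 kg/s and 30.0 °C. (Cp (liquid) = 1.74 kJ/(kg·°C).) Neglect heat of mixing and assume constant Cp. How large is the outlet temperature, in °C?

T_out = 41.0 °C

Energy balance with Q = 0: Σ ṁᵢCp,ᵢ(T_out − Tᵢ) = 0
Σ ṁᵢCp,ᵢTᵢ = 25.2×1.74×47.5 + 15.0×1.74×30.0 = 2865.8
Σ ṁᵢCp,ᵢ = 25.2×1.74 + 15.0×1.74 = 69.948
T_out = 2865.8 / 69.948 = 40.97 °C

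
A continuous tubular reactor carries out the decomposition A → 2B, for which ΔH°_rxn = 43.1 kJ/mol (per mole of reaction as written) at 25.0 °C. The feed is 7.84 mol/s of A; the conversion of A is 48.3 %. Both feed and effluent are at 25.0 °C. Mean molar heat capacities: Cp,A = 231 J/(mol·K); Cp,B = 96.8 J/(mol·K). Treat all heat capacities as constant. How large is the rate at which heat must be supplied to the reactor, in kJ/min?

Extent of reaction ξ = 0.483 × 7.84 = 3.7867 mol/s
Reaction term: ξ·ΔH°_rxn = 3.7867 × 43.1 = 163.21 kJ/s
Q = ΔH = 163.21 kJ/s = 163.21 kW
Heat supplied = 9792.5 kJ/min

Q_in = 9790 kJ/min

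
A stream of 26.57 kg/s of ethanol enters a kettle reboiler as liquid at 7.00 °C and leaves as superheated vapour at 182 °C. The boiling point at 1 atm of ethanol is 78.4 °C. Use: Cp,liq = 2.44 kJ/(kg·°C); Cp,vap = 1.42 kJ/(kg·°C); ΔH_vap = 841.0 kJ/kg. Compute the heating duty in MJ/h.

Q = 111000 MJ/h

liquid 7.00→78.4 °C: 174.22 kJ/kg
vaporisation at 78.4 °C: 841 kJ/kg
vapour 78.4→182 °C: 147.11 kJ/kg
Δh = 174.22 + 841 + 147.11 = 1162.3 kJ/kg
Q = ṁ·Δh = 26.57 kg/s × 1162.3 kJ/kg = 30883 kJ/s
|Q| = 30883 kW = 111180 MJ/h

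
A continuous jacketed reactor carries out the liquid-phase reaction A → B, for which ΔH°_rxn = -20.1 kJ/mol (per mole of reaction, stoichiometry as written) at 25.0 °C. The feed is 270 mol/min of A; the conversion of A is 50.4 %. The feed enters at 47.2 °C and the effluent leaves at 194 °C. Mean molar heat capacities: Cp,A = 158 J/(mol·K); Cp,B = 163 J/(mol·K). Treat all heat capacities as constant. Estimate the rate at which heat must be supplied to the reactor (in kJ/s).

Extent of reaction ξ = 0.504 × 270 = 136.08 mol/min
Reaction term: ξ·ΔH°_rxn = 136.08 × -20.1 = -2735.2 kJ/min
Sensible, feed 47.2→25 °C: -947.05 kJ/min
Outlet flows (mol/min): A 133.92, B 136.08
Sensible, products 25→194 °C: 7324.5 kJ/min
Q = ΔH = 3642.3 kJ/min = 60.704 kW
Heat supplied = 60.704 kJ/s

Q_in = 60.7 kJ/s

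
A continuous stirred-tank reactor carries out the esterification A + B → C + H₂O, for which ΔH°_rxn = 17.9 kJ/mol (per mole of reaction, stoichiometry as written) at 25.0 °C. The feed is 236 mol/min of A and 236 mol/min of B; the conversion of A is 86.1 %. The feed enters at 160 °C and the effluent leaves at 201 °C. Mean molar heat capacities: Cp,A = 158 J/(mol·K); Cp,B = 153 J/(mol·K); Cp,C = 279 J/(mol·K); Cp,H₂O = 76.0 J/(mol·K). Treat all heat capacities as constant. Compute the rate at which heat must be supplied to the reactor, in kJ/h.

Extent of reaction ξ = 0.861 × 236 = 203.2 mol/min
Reaction term: ξ·ΔH°_rxn = 203.2 × 17.9 = 3637.2 kJ/min
Sensible, feed 160→25 °C: -9908.5 kJ/min
Outlet flows (mol/min): A 32.804, B 32.804, C 203.2, H₂O 203.2
Sensible, products 25→201 °C: 14491 kJ/min
Q = ΔH = 8220 kJ/min = 137 kW
Heat supplied = 493200 kJ/h

Q_in = 493000 kJ/h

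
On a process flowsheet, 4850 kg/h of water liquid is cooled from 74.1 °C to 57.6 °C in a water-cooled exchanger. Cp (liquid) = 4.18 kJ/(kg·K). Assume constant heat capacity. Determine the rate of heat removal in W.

Q_c = 92900 W

Q = ṁ·Cp·ΔT = 4850 × 4.18 × (57.6 − 74.1) = -334500 kJ/h
Converting: 334500 / 3600 s = 92.918 kW
Cooling duty = 92918 W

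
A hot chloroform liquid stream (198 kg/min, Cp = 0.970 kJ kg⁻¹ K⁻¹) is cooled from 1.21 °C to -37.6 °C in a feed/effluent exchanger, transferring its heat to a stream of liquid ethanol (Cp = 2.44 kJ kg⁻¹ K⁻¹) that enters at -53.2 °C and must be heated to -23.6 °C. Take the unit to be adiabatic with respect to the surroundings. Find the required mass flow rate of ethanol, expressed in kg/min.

ṁ_c = 103 kg/min

Heat released by hot stream: Q = 198 × 0.970 × (1.21 − -37.6) = 7453.8 kJ/min
Energy balance on cold side (adiabatic exchanger): Q = ṁ_c·Cp_c·(T_c,out − T_c,in)
ṁ_c = 7453.8 / [2.44 × (-23.6 − -53.2)] = 103.2 kg/min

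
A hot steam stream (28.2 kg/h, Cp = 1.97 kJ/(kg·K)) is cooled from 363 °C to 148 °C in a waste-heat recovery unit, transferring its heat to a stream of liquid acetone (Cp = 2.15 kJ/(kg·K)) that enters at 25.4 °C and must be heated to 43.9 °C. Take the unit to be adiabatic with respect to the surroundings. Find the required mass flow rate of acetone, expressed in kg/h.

Heat released by hot stream: Q = 28.2 × 1.97 × (363 − 148) = 11944 kJ/h
Energy balance on cold side (adiabatic exchanger): Q = ṁ_c·Cp_c·(T_c,out − T_c,in)
ṁ_c = 11944 / [2.15 × (43.9 − 25.4)] = 300.29 kg/h

ṁ_c = 300 kg/h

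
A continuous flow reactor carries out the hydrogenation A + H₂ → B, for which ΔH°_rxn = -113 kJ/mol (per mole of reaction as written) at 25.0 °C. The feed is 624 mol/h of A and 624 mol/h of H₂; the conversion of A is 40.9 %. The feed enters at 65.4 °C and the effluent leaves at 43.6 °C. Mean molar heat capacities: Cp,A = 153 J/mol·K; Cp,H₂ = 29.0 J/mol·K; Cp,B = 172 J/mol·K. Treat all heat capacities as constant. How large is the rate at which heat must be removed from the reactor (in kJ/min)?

Extent of reaction ξ = 0.409 × 624 = 255.22 mol/h
Reaction term: ξ·ΔH°_rxn = 255.22 × -113 = -28839 kJ/h
Sensible, feed 65.4→25 °C: -4588.1 kJ/h
Outlet flows (mol/h): A 368.78, H₂ 368.78, B 255.22
Sensible, products 25→43.6 °C: 2064.9 kJ/h
Q = ΔH = -31363 kJ/h = -8.7119 kW
Heat removed = 522.71 kJ/min

Q_out = 523 kJ/min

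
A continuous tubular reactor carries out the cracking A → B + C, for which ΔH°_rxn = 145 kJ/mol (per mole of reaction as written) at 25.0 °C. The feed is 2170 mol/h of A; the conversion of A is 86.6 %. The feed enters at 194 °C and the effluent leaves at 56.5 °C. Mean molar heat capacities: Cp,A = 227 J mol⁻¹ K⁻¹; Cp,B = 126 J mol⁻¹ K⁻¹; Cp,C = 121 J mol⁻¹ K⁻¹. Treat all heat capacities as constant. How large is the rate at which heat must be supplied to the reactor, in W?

Q_in = 57200 W

Extent of reaction ξ = 0.866 × 2170 = 1879.2 mol/h
Reaction term: ξ·ΔH°_rxn = 1879.2 × 145 = 272490 kJ/h
Sensible, feed 194→25 °C: -83248 kJ/h
Outlet flows (mol/h): A 290.78, B 1879.2, C 1879.2
Sensible, products 25→56.5 °C: 16700 kJ/h
Q = ΔH = 205940 kJ/h = 57.205 kW
Heat supplied = 57205 W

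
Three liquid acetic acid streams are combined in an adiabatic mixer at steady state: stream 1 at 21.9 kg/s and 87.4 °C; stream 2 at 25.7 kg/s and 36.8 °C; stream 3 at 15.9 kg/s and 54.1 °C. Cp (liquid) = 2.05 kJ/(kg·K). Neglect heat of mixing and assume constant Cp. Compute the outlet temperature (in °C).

Energy balance with Q = 0: Σ ṁᵢCp,ᵢ(T_out − Tᵢ) = 0
Σ ṁᵢCp,ᵢTᵢ = 21.9×2.05×87.4 + 25.7×2.05×36.8 + 15.9×2.05×54.1 = 7626
Σ ṁᵢCp,ᵢ = 21.9×2.05 + 25.7×2.05 + 15.9×2.05 = 130.17
T_out = 7626 / 130.17 = 58.583 °C

T_out = 58.6 °C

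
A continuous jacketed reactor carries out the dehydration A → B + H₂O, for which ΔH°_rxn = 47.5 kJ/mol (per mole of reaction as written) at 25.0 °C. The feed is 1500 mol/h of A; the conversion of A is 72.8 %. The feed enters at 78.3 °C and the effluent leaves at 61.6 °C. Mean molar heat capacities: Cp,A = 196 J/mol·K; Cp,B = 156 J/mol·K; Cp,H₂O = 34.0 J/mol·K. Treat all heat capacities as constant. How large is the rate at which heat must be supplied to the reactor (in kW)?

Q_in = 13.0 kW

Extent of reaction ξ = 0.728 × 1500 = 1092 mol/h
Reaction term: ξ·ΔH°_rxn = 1092 × 47.5 = 51870 kJ/h
Sensible, feed 78.3→25 °C: -15670 kJ/h
Outlet flows (mol/h): A 408, B 1092, H₂O 1092
Sensible, products 25→61.6 °C: 10521 kJ/h
Q = ΔH = 46720 kJ/h = 12.978 kW
Heat supplied = 12.978 kW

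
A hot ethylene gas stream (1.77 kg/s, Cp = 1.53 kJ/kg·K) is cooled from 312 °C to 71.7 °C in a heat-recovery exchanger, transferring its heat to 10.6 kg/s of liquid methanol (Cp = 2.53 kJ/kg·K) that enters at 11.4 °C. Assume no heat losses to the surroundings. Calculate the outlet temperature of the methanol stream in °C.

Heat released by hot stream: Q = 1.77 × 1.53 × (312 − 71.7) = 650.76 kJ/s
Energy balance on cold side (adiabatic exchanger): Q = ṁ_c·Cp_c·(T_c,out − T_c,in)
T_c,out = 11.4 + 650.76/(10.6 × 2.53) = 35.666 °C

T_c,out = 35.7 °C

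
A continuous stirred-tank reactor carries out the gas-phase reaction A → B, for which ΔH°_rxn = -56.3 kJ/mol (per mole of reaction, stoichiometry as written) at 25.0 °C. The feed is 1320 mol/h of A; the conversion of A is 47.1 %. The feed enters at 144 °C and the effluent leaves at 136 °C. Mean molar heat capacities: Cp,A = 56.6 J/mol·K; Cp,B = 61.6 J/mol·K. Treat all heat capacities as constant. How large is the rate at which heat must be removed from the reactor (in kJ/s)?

Extent of reaction ξ = 0.471 × 1320 = 621.72 mol/h
Reaction term: ξ·ΔH°_rxn = 621.72 × -56.3 = -35003 kJ/h
Sensible, feed 144→25 °C: -8890.7 kJ/h
Outlet flows (mol/h): A 698.28, B 621.72
Sensible, products 25→136 °C: 8638.1 kJ/h
Q = ΔH = -35255 kJ/h = -9.7932 kW
Heat removed = 9.7932 kJ/s

Q_out = 9.79 kJ/s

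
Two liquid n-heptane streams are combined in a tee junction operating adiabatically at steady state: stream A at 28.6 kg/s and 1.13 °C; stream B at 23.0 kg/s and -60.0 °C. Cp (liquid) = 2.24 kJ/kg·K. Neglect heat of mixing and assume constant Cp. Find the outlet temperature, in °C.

T_out = -26.1 °C

No heat crosses the boundary, so H_out = H_in.
Σ ṁᵢCp,ᵢTᵢ = 28.6×2.24×1.13 + 23.0×2.24×-60.0 = -3018.8
Σ ṁᵢCp,ᵢ = 28.6×2.24 + 23.0×2.24 = 115.58
T_out = -3018.8 / 115.58 = -26.118 °C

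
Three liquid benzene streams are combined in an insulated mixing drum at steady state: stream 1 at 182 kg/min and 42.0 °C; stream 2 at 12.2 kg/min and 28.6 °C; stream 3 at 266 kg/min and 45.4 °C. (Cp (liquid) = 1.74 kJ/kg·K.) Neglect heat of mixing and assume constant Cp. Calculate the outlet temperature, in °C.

T_out = 43.6 °C

No heat crosses the boundary, so H_out = H_in.
T_out = Σ ṁᵢCp,ᵢTᵢ / Σ ṁᵢCp,ᵢ
      = 34921 / 800.75 = 43.61 °C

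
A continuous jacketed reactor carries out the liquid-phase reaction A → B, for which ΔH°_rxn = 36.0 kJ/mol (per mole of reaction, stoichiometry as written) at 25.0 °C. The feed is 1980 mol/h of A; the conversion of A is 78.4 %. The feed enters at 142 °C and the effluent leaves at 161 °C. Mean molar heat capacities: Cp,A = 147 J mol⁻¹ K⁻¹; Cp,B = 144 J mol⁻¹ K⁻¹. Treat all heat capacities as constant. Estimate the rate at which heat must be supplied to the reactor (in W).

Q_in = 16900 W

Extent of reaction ξ = 0.784 × 1980 = 1552.3 mol/h
Reaction term: ξ·ΔH°_rxn = 1552.3 × 36.0 = 55884 kJ/h
Sensible, feed 142→25 °C: -34054 kJ/h
Outlet flows (mol/h): A 427.68, B 1552.3
Sensible, products 25→161 °C: 38951 kJ/h
Q = ΔH = 60780 kJ/h = 16.883 kW
Heat supplied = 16883 W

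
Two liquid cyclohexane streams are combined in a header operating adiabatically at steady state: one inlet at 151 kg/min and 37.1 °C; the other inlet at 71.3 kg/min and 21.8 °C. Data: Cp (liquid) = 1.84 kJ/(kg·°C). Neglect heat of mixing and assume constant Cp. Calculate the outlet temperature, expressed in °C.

Adiabatic, steady state ⇒ Σ ṁᵢCp,ᵢ(T_out − Tᵢ) = 0
T_out = Σ ṁᵢCp,ᵢTᵢ / Σ ṁᵢCp,ᵢ
      = 13168 / 409.03 = 32.193 °C

T_out = 32.2 °C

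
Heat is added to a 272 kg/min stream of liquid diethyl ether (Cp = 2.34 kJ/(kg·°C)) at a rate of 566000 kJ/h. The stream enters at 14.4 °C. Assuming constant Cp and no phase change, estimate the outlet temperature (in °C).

T_out = 29.2 °C

Q = 566000 kJ/h = 9433.3 kJ/min
ΔT = Q/(ṁ·Cp) = 9433.3/(272×2.34) = 14.821 K
T_out = 14.4 + 14.821 = 29.221 °C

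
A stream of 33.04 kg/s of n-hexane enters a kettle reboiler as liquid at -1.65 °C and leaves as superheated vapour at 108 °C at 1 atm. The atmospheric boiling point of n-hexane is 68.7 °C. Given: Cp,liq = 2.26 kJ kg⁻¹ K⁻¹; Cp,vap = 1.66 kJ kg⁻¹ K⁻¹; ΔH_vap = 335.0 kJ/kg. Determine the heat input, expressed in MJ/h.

Q = 66500 MJ/h

liquid -1.65→68.7 °C: 158.99 kJ/kg
vaporisation at 68.7 °C: 335 kJ/kg
vapour 68.7→108 °C: 65.238 kJ/kg
Δh = 158.99 + 335 + 65.238 = 559.23 kJ/kg
Q = ṁ·Δh = 33.04 kg/s × 559.23 kJ/kg = 18477 kJ/s
|Q| = 18477 kW = 66517 MJ/h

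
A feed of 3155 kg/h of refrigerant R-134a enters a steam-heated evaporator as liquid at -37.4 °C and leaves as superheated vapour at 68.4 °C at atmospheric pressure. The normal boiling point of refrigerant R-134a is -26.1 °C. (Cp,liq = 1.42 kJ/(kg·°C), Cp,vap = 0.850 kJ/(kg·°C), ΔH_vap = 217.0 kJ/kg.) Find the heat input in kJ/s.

Q = 275 kJ/s

liquid -37.4→-26.1 °C: 16.046 kJ/kg
vaporisation at -26.1 °C: 217 kJ/kg
vapour -26.1→68.4 °C: 80.325 kJ/kg
Δh = 16.046 + 217 + 80.325 = 313.37 kJ/kg
Q = ṁ·Δh = 3155 kg/h × 313.37 kJ/kg = 988690 kJ/h
|Q| = 274.63 kW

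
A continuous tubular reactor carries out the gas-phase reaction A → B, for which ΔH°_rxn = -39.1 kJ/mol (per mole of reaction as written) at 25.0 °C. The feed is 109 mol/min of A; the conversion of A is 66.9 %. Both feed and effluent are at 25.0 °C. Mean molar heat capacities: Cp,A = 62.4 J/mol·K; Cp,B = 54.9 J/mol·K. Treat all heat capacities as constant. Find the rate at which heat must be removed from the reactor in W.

Extent of reaction ξ = 0.669 × 109 = 72.921 mol/min
Reaction term: ξ·ΔH°_rxn = 72.921 × -39.1 = -2851.2 kJ/min
Q = ΔH = -2851.2 kJ/min = -47.52 kW
Heat removed = 47520 W

Q_out = 47500 W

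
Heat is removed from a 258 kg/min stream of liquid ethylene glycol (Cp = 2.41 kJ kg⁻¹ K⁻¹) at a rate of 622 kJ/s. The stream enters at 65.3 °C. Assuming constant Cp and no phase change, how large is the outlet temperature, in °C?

T_out = 5.28 °C

Q = 622 kJ/s = 37320 kJ/min
ΔT = Q/(ṁ·Cp) = 37320/(258×2.41) = 60.021 K
T_out = 65.3 − 60.021 = 5.2788 °C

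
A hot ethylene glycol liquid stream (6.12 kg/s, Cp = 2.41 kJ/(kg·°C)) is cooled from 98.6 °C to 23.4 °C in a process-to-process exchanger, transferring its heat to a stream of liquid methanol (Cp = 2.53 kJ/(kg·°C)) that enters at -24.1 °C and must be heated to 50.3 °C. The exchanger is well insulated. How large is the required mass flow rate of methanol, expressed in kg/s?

Heat released by hot stream: Q = 6.12 × 2.41 × (98.6 − 23.4) = 1109.1 kJ/s
Energy balance on cold side (adiabatic exchanger): Q = ṁ_c·Cp_c·(T_c,out − T_c,in)
ṁ_c = 1109.1 / [2.53 × (50.3 − -24.1)] = 5.8924 kg/s

ṁ_c = 5.89 kg/s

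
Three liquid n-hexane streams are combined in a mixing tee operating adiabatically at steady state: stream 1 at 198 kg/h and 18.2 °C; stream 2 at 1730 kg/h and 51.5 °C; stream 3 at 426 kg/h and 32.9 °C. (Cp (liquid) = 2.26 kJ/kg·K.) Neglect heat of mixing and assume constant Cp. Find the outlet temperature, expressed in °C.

No heat crosses the boundary, so H_out = H_in.
T_out = Σ ṁᵢCp,ᵢTᵢ / Σ ṁᵢCp,ᵢ
      = 241170 / 5320 = 45.333 °C

T_out = 45.3 °C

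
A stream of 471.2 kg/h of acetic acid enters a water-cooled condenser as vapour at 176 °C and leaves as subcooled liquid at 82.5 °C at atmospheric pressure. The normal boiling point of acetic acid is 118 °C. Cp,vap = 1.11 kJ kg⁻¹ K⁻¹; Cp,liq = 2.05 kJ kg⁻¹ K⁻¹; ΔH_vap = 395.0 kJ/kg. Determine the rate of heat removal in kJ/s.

vapour 176→118 °C: -64.38 kJ/kg
condensation at 118 °C: -395 kJ/kg
liquid 118→82.5 °C: -72.775 kJ/kg
Δh = -64.38 + -395 + -72.775 = -532.15 kJ/kg
Q = ṁ·Δh = 471.2 kg/h × -532.15 kJ/kg = -250750 kJ/h
|Q| = 69.653 kW

Q_c = 69.7 kJ/s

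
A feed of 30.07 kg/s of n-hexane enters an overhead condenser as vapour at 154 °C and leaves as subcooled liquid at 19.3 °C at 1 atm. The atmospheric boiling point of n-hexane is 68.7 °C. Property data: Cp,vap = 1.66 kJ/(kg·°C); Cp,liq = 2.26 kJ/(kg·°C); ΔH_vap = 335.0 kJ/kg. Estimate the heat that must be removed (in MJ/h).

Q_c = 63700 MJ/h

vapour 154→68.7 °C: -141.6 kJ/kg
condensation at 68.7 °C: -335 kJ/kg
liquid 68.7→19.3 °C: -111.64 kJ/kg
Δh = -141.6 + -335 + -111.64 = -588.24 kJ/kg
Q = ṁ·Δh = 30.07 kg/s × -588.24 kJ/kg = -17688 kJ/s
|Q| = 17688 kW = 63678 MJ/h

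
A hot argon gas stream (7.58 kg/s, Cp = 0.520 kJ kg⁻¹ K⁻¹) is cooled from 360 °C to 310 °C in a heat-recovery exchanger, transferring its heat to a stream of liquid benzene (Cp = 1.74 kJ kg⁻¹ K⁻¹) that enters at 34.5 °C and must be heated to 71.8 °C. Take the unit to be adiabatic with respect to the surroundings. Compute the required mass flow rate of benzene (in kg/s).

Heat released by hot stream: Q = 7.58 × 0.520 × (360 − 310) = 197.08 kJ/s
Energy balance on cold side (adiabatic exchanger): Q = ṁ_c·Cp_c·(T_c,out − T_c,in)
ṁ_c = 197.08 / [1.74 × (71.8 − 34.5)] = 3.0366 kg/s

ṁ_c = 3.04 kg/s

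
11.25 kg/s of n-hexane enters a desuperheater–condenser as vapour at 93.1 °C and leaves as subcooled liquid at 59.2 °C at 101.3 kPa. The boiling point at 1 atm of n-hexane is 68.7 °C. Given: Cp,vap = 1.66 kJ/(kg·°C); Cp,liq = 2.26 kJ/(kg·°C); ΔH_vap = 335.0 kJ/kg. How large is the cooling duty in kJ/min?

Q_c = 268000 kJ/min

vapour 93.1→68.7 °C: -40.504 kJ/kg
condensation at 68.7 °C: -335 kJ/kg
liquid 68.7→59.2 °C: -21.47 kJ/kg
Δh = -40.504 + -335 + -21.47 = -396.97 kJ/kg
Q = ṁ·Δh = 11.25 kg/s × -396.97 kJ/kg = -4466 kJ/s
|Q| = 4466 kW = 267960 kJ/min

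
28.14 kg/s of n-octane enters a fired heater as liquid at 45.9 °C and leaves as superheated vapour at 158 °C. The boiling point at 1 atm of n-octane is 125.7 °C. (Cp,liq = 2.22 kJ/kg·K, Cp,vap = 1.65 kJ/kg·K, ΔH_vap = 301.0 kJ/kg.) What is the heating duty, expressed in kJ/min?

liquid 45.9→125.7 °C: 177.16 kJ/kg
vaporisation at 125.7 °C: 301 kJ/kg
vapour 125.7→158 °C: 53.295 kJ/kg
Δh = 177.16 + 301 + 53.295 = 531.45 kJ/kg
Q = ṁ·Δh = 28.14 kg/s × 531.45 kJ/kg = 14955 kJ/s
|Q| = 14955 kW = 897300 kJ/min

Q = 897000 kJ/min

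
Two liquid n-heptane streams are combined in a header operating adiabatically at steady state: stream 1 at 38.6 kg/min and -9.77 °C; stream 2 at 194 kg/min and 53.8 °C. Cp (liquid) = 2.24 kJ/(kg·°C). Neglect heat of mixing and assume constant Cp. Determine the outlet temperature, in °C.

Energy balance with Q = 0: Σ ṁᵢCp,ᵢ(T_out − Tᵢ) = 0
Σ ṁᵢCp,ᵢTᵢ = 38.6×2.24×-9.77 + 194×2.24×53.8 = 22535
Σ ṁᵢCp,ᵢ = 38.6×2.24 + 194×2.24 = 521.02
T_out = 22535 / 521.02 = 43.251 °C

T_out = 43.3 °C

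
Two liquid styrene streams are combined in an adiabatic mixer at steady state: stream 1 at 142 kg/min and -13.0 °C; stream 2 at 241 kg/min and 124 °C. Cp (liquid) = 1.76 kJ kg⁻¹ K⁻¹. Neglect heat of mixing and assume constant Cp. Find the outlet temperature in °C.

T_out = 73.2 °C

Energy balance with Q = 0: Σ ṁᵢCp,ᵢ(T_out − Tᵢ) = 0
T_out = Σ ṁᵢCp,ᵢTᵢ / Σ ṁᵢCp,ᵢ
      = 49347 / 674.08 = 73.206 °C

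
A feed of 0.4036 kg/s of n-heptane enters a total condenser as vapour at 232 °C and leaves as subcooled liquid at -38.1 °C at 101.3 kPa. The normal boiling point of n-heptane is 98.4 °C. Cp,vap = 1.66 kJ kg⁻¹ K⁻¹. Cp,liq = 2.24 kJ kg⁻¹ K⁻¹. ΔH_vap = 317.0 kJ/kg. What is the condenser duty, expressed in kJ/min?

vapour 232→98.4 °C: -221.78 kJ/kg
condensation at 98.4 °C: -317 kJ/kg
liquid 98.4→-38.1 °C: -305.76 kJ/kg
Δh = -221.78 + -317 + -305.76 = -844.54 kJ/kg
Q = ṁ·Δh = 0.4036 kg/s × -844.54 kJ/kg = -340.85 kJ/s
|Q| = 340.85 kW = 20451 kJ/min

Q_c = 20500 kJ/min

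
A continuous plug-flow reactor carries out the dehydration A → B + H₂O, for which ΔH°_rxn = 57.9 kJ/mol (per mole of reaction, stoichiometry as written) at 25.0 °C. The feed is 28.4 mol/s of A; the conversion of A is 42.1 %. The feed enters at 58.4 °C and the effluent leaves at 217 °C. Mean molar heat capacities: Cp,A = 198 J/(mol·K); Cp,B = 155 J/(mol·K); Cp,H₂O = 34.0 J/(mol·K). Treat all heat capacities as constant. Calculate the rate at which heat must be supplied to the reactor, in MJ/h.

Extent of reaction ξ = 0.421 × 28.4 = 11.956 mol/s
Reaction term: ξ·ΔH°_rxn = 11.956 × 57.9 = 692.28 kJ/s
Sensible, feed 58.4→25 °C: -187.81 kJ/s
Outlet flows (mol/s): A 16.444, B 11.956, H₂O 11.956
Sensible, products 25→217 °C: 1059 kJ/s
Q = ΔH = 1563.5 kJ/s = 1563.5 kW
Heat supplied = 5628.4 MJ/h

Q_in = 5630 MJ/h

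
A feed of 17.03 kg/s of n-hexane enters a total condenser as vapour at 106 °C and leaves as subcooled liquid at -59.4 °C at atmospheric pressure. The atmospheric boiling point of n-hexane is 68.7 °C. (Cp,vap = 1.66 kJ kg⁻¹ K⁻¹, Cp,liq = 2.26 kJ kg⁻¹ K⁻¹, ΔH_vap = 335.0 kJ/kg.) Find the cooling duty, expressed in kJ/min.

vapour 106→68.7 °C: -61.918 kJ/kg
condensation at 68.7 °C: -335 kJ/kg
liquid 68.7→-59.4 °C: -289.51 kJ/kg
Δh = -61.918 + -335 + -289.51 = -686.42 kJ/kg
Q = ṁ·Δh = 17.03 kg/s × -686.42 kJ/kg = -11690 kJ/s
|Q| = 11690 kW = 701390 kJ/min

Q_c = 701000 kJ/min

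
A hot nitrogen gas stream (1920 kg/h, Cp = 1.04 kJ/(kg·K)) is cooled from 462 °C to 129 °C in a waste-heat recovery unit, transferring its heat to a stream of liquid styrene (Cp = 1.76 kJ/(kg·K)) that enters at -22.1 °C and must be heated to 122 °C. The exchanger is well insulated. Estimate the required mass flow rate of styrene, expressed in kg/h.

Heat released by hot stream: Q = 1920 × 1.04 × (462 − 129) = 664930 kJ/h
Energy balance on cold side (adiabatic exchanger): Q = ṁ_c·Cp_c·(T_c,out − T_c,in)
ṁ_c = 664930 / [1.76 × (122 − -22.1)] = 2621.8 kg/h

ṁ_c = 2620 kg/h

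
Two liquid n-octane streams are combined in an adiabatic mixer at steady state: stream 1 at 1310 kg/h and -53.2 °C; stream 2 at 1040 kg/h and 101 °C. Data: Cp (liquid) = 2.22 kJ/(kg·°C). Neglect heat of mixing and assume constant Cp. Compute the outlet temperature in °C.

Energy balance with Q = 0: Σ ṁᵢCp,ᵢ(T_out − Tᵢ) = 0
T_out = Σ ṁᵢCp,ᵢTᵢ / Σ ṁᵢCp,ᵢ
      = 78473 / 5217 = 15.042 °C

T_out = 15.0 °C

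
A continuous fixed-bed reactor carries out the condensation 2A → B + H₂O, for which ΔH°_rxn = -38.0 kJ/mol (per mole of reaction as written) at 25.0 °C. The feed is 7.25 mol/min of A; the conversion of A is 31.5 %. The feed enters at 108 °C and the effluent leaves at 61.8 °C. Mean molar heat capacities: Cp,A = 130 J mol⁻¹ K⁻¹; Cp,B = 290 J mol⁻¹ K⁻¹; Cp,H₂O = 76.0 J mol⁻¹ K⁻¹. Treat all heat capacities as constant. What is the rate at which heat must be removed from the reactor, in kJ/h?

Extent of reaction ξ = 0.315 × 7.25 / 2 = 1.1419 mol/min
Reaction term: ξ·ΔH°_rxn = 1.1419 × -38.0 = -43.391 kJ/min
Sensible, feed 108→25 °C: -78.228 kJ/min
Outlet flows (mol/min): A 4.9663, B 1.1419, H₂O 1.1419
Sensible, products 25→61.8 °C: 39.138 kJ/min
Q = ΔH = -82.481 kJ/min = -1.3747 kW
Heat removed = 4948.8 kJ/h

Q_out = 4950 kJ/h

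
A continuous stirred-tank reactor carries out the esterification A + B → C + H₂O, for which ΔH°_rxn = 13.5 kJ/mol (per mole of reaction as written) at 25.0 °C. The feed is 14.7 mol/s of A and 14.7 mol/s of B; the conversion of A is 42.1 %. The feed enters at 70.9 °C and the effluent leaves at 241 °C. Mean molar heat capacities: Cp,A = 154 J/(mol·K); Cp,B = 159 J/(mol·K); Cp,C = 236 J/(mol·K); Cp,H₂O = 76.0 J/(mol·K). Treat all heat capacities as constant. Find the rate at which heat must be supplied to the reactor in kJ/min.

Q_in = 51900 kJ/min

Extent of reaction ξ = 0.421 × 14.7 = 6.1887 mol/s
Reaction term: ξ·ΔH°_rxn = 6.1887 × 13.5 = 83.547 kJ/s
Sensible, feed 70.9→25 °C: -211.19 kJ/s
Outlet flows (mol/s): A 8.5113, B 8.5113, C 6.1887, H₂O 6.1887
Sensible, products 25→241 °C: 992.5 kJ/s
Q = ΔH = 864.86 kJ/s = 864.86 kW
Heat supplied = 51891 kJ/min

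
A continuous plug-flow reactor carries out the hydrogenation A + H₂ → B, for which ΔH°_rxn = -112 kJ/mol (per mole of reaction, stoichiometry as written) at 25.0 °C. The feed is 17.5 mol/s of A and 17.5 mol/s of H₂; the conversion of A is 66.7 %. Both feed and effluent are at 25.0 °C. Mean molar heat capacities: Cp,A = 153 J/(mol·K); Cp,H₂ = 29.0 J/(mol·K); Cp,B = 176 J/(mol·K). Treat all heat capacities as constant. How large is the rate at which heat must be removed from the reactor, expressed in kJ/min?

Q_out = 78400 kJ/min

Extent of reaction ξ = 0.667 × 17.5 = 11.673 mol/s
Reaction term: ξ·ΔH°_rxn = 11.673 × -112 = -1307.3 kJ/s
Q = ΔH = -1307.3 kJ/s = -1307.3 kW
Heat removed = 78439 kJ/min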